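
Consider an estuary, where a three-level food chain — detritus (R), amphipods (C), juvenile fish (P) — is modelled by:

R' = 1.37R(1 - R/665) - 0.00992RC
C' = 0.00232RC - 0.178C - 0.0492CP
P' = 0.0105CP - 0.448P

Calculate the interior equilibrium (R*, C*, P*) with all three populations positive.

R* ≈ 460, C* ≈ 42.7, P* ≈ 18.1

From dP/dt = 0: 0.0105C* = 0.448, so C* = 42.7.
From dR/dt = 0: 1.37(1 - R*/665) = 0.00992·42.7, giving R* = 665·(1 - 0.309) = 460.
From dC/dt = 0: 0.00232·460 - 0.178 = 0.0492P*, so P* = 0.888/0.0492 = 18.1.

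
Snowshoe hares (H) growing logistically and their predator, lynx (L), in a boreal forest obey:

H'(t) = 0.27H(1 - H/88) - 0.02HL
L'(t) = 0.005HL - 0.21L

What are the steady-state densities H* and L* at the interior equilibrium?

From dL/dt = 0 with L > 0: 0.005H* = 0.21, so H* = 42.
Substitute into dH/dt = 0: 0.27(1 - 42/88) = 0.02L*.
The bracket is 0.523, giving L* = 0.141/0.02 = 7.06.

H* ≈ 42, L* ≈ 7.06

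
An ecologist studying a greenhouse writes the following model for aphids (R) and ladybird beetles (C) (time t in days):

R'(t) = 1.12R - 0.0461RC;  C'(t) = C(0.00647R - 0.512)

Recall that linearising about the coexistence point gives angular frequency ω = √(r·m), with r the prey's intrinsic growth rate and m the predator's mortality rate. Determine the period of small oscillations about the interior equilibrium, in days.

T ≈ 8.3 days

Here r = 1.12 and m = 0.512, so r·m = 0.573.
ω = √0.573 = 0.757 per day, hence T = 2π/ω ≈ 8.3 days.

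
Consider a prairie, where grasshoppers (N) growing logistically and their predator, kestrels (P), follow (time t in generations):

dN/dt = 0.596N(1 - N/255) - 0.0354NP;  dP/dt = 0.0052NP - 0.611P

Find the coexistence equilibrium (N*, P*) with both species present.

From dP/dt = 0 with P > 0: 0.0052N* = 0.611, so N* = 118.
Substitute into dN/dt = 0: 0.596(1 - 118/255) = 0.0354P*.
The bracket is 0.539, giving P* = 0.321/0.0354 = 9.08.

N* ≈ 118, P* ≈ 9.08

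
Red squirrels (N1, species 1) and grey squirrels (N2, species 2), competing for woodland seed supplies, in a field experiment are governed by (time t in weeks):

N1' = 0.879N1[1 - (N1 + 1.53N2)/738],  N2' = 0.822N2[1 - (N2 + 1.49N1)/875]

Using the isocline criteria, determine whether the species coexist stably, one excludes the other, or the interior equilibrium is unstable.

Compare the nullcline intercepts: K1/α12 = 738/1.53 = 482 < K2 = 875; K2/α21 = 875/1.49 = 587 < K1 = 738.
Since both are reversed, neither can invade when rare; the interior point is a saddle.

unstable coexistence (outcome depends on initial conditions)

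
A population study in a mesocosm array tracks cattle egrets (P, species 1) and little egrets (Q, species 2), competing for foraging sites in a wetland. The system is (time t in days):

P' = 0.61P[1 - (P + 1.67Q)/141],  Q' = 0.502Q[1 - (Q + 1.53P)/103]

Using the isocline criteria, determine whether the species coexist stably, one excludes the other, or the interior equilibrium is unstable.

Compare the nullcline intercepts: K1/α12 = 141/1.67 = 84.4 < K2 = 103; K2/α21 = 103/1.53 = 67.3 < K1 = 141.
Since both are reversed, neither can invade when rare; the interior point is a saddle.

unstable coexistence (outcome depends on initial conditions)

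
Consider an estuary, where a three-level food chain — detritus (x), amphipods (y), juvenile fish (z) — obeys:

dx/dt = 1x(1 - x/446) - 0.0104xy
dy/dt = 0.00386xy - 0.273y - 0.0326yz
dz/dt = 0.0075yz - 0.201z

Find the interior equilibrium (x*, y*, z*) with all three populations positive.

x* ≈ 322, y* ≈ 26.8, z* ≈ 29.7

From dz/dt = 0: 0.0075y* = 0.201, so y* = 26.8.
From dx/dt = 0: 1(1 - x*/446) = 0.0104·26.8, giving x* = 446·(1 - 0.279) = 322.
From dy/dt = 0: 0.00386·322 - 0.273 = 0.0326z*, so z* = 0.969/0.0326 = 29.7.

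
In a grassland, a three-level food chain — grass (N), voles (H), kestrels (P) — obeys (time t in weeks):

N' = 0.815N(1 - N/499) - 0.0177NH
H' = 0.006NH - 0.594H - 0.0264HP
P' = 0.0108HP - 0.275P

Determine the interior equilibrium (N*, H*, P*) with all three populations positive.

N* ≈ 223, H* ≈ 25.5, P* ≈ 28.2

From dP/dt = 0: 0.0108H* = 0.275, so H* = 25.5.
From dN/dt = 0: 0.815(1 - N*/499) = 0.0177·25.5, giving N* = 499·(1 - 0.553) = 223.
From dH/dt = 0: 0.006·223 - 0.594 = 0.0264P*, so P* = 0.744/0.0264 = 28.2.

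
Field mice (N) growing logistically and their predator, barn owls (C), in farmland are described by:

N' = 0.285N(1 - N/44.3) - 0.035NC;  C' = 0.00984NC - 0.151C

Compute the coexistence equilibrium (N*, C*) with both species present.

N* ≈ 15.3, C* ≈ 5.32

From dC/dt = 0 with C > 0: 0.00984N* = 0.151, so N* = 15.3.
Substitute into dN/dt = 0: 0.285(1 - 15.3/44.3) = 0.035C*.
The bracket is 0.654, giving C* = 0.186/0.035 = 5.32.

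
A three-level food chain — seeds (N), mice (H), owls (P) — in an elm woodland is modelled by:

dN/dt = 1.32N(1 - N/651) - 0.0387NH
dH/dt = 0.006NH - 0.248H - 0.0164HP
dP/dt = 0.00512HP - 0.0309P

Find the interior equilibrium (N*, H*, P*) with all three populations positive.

N* ≈ 536, H* ≈ 6.04, P* ≈ 181

From dP/dt = 0: 0.00512H* = 0.0309, so H* = 6.04.
From dN/dt = 0: 1.32(1 - N*/651) = 0.0387·6.04, giving N* = 651·(1 - 0.177) = 536.
From dH/dt = 0: 0.006·536 - 0.248 = 0.0164P*, so P* = 2.97/0.0164 = 181.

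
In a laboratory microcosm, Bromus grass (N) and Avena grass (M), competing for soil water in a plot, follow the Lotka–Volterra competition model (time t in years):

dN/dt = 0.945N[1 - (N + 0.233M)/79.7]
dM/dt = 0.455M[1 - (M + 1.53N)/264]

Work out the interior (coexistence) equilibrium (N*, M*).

N* ≈ 28.3, M* ≈ 221

Setting both brackets to zero gives the nullclines N + 0.233M = 79.7 and 1.53N + M = 264.
Substituting M = 264 - 1.53N into the first: N(1 - 0.233·1.53) = 79.7 - 0.233·264.
So N* = 18.2/0.644 = 28.3, and then M* = 264 - 1.53·28.3 = 221.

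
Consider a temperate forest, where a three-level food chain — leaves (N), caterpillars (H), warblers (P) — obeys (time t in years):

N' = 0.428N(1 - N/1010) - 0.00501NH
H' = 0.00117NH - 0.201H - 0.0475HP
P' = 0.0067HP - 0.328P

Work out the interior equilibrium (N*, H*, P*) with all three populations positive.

N* ≈ 431, H* ≈ 49, P* ≈ 6.39

From dP/dt = 0: 0.0067H* = 0.328, so H* = 49.
From dN/dt = 0: 0.428(1 - N*/1010) = 0.00501·49, giving N* = 1010·(1 - 0.573) = 431.
From dH/dt = 0: 0.00117·431 - 0.201 = 0.0475P*, so P* = 0.304/0.0475 = 6.39.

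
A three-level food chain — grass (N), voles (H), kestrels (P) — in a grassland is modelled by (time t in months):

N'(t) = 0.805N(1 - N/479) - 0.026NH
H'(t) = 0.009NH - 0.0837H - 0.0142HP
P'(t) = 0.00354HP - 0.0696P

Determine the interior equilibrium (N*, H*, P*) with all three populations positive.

From dP/dt = 0: 0.00354H* = 0.0696, so H* = 19.7.
From dN/dt = 0: 0.805(1 - N*/479) = 0.026·19.7, giving N* = 479·(1 - 0.635) = 175.
From dH/dt = 0: 0.009·175 - 0.0837 = 0.0142P*, so P* = 1.49/0.0142 = 105.

N* ≈ 175, H* ≈ 19.7, P* ≈ 105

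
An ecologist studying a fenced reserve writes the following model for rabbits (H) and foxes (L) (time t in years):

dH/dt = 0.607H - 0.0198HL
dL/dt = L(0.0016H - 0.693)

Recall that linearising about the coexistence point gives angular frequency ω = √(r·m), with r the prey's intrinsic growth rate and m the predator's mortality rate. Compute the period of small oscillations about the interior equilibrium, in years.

T ≈ 9.69 years

Here r = 0.607 and m = 0.693, so r·m = 0.421.
ω = √0.421 = 0.649 per year, hence T = 2π/ω ≈ 9.69 years.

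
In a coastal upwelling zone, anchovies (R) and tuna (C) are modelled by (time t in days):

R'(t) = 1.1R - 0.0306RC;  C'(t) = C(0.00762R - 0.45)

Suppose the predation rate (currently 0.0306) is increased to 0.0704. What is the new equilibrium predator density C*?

At the interior fixed point, setting dR/dt = 0 with R > 0 fixes C* = (prey growth rate)/(RC coefficient) — independent of the other coefficients.
With the change, C* = 1.1/0.0704 = 15.6; it falls from 35.9.

C* ≈ 15.6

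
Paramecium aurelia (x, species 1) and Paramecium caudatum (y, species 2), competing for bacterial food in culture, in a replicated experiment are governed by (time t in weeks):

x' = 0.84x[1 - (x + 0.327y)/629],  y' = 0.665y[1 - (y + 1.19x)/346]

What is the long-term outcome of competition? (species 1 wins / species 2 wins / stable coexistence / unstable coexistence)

Compare the nullcline intercepts: K1/α12 = 629/0.327 = 1920 > K2 = 346; K2/α21 = 346/1.19 = 291 < K1 = 629.
Since the inequalities point opposite ways, species 1 can invade but species 2 cannot.

species 1 excludes species 2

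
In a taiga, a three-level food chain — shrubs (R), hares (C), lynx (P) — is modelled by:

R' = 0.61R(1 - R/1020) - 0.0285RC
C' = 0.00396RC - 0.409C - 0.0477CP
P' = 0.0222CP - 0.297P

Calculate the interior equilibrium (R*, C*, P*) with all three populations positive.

R* ≈ 382, C* ≈ 13.4, P* ≈ 23.2

From dP/dt = 0: 0.0222C* = 0.297, so C* = 13.4.
From dR/dt = 0: 0.61(1 - R*/1020) = 0.0285·13.4, giving R* = 1020·(1 - 0.625) = 382.
From dC/dt = 0: 0.00396·382 - 0.409 = 0.0477P*, so P* = 1.11/0.0477 = 23.2.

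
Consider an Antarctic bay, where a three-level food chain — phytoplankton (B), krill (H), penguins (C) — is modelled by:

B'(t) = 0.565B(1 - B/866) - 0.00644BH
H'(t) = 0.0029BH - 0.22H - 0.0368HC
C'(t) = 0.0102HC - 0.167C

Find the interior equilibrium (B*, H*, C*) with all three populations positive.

From dC/dt = 0: 0.0102H* = 0.167, so H* = 16.4.
From dB/dt = 0: 0.565(1 - B*/866) = 0.00644·16.4, giving B* = 866·(1 - 0.187) = 704.
From dH/dt = 0: 0.0029·704 - 0.22 = 0.0368C*, so C* = 1.82/0.0368 = 49.5.

B* ≈ 704, H* ≈ 16.4, C* ≈ 49.5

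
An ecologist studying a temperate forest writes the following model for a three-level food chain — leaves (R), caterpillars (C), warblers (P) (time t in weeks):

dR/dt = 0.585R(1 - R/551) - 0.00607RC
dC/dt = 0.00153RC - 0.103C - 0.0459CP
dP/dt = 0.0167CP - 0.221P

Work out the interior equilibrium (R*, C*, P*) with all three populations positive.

R* ≈ 475, C* ≈ 13.2, P* ≈ 13.6

From dP/dt = 0: 0.0167C* = 0.221, so C* = 13.2.
From dR/dt = 0: 0.585(1 - R*/551) = 0.00607·13.2, giving R* = 551·(1 - 0.137) = 475.
From dC/dt = 0: 0.00153·475 - 0.103 = 0.0459P*, so P* = 0.624/0.0459 = 13.6.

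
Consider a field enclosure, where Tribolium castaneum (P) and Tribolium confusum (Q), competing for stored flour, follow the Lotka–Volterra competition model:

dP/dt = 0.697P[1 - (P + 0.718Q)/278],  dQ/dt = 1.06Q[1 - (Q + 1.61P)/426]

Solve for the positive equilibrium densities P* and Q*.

Setting both brackets to zero gives the nullclines P + 0.718Q = 278 and 1.61P + Q = 426.
Substituting Q = 426 - 1.61P into the first: P(1 - 0.718·1.61) = 278 - 0.718·426.
So P* = -27.9/-0.156 = 179, and then Q* = 426 - 1.61·179 = 138.

P* ≈ 179, Q* ≈ 138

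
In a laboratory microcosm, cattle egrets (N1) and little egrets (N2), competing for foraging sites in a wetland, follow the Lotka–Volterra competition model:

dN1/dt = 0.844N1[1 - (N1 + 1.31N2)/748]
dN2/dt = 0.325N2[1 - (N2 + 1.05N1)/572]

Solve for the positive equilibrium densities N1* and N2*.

Setting both brackets to zero gives the nullclines N1 + 1.31N2 = 748 and 1.05N1 + N2 = 572.
Substituting N2 = 572 - 1.05N1 into the first: N1(1 - 1.31·1.05) = 748 - 1.31·572.
So N1* = -1.32/-0.376 = 3.52, and then N2* = 572 - 1.05·3.52 = 568.

N1* ≈ 3.52, N2* ≈ 568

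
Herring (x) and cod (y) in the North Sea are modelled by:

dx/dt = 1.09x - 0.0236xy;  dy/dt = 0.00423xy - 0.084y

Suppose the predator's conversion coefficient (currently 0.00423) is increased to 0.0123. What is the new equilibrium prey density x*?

x* ≈ 6.83

At the interior fixed point, setting dy/dt = 0 with y > 0 fixes x* = (predator death rate)/(xy coefficient) — independent of the other coefficients.
With the change, x* = 0.084/0.0123 = 6.83; it falls from 19.9.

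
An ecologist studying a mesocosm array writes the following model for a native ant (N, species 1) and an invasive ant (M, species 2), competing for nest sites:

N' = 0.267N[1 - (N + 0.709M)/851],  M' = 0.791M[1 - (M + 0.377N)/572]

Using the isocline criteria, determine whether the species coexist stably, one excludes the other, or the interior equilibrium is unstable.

Compare the nullcline intercepts: K1/α12 = 851/0.709 = 1200 > K2 = 572; K2/α21 = 572/0.377 = 1520 > K1 = 851.
Since both inequalities hold, each species can invade when rare, so the interior equilibrium is stable.

stable coexistence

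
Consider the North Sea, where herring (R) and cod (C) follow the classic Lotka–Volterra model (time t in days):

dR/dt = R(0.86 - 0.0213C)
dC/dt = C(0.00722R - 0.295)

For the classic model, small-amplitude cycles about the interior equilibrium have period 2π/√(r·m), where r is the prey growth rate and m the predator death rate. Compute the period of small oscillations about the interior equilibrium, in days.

Here r = 0.86 and m = 0.295, so r·m = 0.254.
ω = √0.254 = 0.504 per day, hence T = 2π/ω ≈ 12.5 days.

T ≈ 12.5 days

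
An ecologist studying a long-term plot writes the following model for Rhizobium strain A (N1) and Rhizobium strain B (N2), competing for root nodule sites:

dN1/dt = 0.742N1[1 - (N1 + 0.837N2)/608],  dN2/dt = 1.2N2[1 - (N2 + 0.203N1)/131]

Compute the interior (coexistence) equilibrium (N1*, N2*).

Setting both brackets to zero gives the nullclines N1 + 0.837N2 = 608 and 0.203N1 + N2 = 131.
Substituting N2 = 131 - 0.203N1 into the first: N1(1 - 0.837·0.203) = 608 - 0.837·131.
So N1* = 498/0.83 = 600, and then N2* = 131 - 0.203·600 = 9.13.

N1* ≈ 600, N2* ≈ 9.13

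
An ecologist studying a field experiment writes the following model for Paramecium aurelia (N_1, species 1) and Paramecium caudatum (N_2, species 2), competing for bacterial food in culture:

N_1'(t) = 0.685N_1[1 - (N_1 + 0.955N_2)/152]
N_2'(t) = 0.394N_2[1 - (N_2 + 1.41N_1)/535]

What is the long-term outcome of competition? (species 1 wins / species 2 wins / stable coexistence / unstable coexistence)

species 2 excludes species 1

Compare the nullcline intercepts: K1/α12 = 152/0.955 = 159 < K2 = 535; K2/α21 = 535/1.41 = 379 > K1 = 152.
Since the inequalities point opposite ways, species 2 can invade but species 1 cannot.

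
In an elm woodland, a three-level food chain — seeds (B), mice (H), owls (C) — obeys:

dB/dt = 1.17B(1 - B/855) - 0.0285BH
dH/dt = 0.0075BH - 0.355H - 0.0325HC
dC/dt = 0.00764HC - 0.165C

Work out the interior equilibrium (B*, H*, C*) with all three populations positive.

From dC/dt = 0: 0.00764H* = 0.165, so H* = 21.6.
From dB/dt = 0: 1.17(1 - B*/855) = 0.0285·21.6, giving B* = 855·(1 - 0.526) = 405.
From dH/dt = 0: 0.0075·405 - 0.355 = 0.0325C*, so C* = 2.68/0.0325 = 82.6.

B* ≈ 405, H* ≈ 21.6, C* ≈ 82.6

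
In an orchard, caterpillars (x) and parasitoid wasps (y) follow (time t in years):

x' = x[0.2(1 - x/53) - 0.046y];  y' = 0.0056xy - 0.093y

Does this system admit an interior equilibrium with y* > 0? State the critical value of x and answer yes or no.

The predator equation gives dy/dt > 0 only when x > 0.093/0.0056 = 16.6.
Without the predator, x → K = 53. Since 53 > 16.6, the predator can invade and persist.

Threshold x = 16.6; K > 16.6, so yes, the predator persists.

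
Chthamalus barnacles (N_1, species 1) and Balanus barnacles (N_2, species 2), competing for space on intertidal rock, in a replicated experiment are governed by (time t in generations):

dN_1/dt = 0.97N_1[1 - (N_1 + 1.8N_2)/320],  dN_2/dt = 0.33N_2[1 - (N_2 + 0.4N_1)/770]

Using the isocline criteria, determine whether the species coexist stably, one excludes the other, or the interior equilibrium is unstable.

species 2 excludes species 1

Compare the nullcline intercepts: K1/α12 = 320/1.8 = 178 < K2 = 770; K2/α21 = 770/0.4 = 1920 > K1 = 320.
Since the inequalities point opposite ways, species 2 can invade but species 1 cannot.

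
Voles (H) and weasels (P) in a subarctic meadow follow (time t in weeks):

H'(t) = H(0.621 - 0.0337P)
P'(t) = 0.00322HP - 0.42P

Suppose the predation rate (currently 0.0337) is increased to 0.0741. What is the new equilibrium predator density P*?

P* ≈ 8.38

At the interior fixed point, setting dH/dt = 0 with H > 0 fixes P* = (prey growth rate)/(HP coefficient) — independent of the other coefficients.
With the change, P* = 0.621/0.0741 = 8.38; it falls from 18.4.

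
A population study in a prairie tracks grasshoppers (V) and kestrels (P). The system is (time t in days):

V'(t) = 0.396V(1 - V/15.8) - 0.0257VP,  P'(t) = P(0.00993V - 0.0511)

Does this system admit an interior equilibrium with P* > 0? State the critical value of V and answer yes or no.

Threshold V = 5.15; K > 5.15, so yes, the predator persists.

The predator equation gives dP/dt > 0 only when V > 0.0511/0.00993 = 5.15.
Without the predator, V → K = 15.8. Since 15.8 > 5.15, the predator can invade and persist.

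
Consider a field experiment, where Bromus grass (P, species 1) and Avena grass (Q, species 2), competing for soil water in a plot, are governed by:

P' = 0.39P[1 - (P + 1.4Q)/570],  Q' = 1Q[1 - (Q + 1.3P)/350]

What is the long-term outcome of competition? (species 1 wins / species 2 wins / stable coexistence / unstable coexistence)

Compare the nullcline intercepts: K1/α12 = 570/1.4 = 407 > K2 = 350; K2/α21 = 350/1.3 = 269 < K1 = 570.
Since the inequalities point opposite ways, species 1 can invade but species 2 cannot.

species 1 excludes species 2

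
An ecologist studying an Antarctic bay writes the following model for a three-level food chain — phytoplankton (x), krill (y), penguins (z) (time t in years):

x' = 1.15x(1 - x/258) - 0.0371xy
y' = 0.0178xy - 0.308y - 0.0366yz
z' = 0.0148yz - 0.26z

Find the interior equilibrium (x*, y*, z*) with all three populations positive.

From dz/dt = 0: 0.0148y* = 0.26, so y* = 17.6.
From dx/dt = 0: 1.15(1 - x*/258) = 0.0371·17.6, giving x* = 258·(1 - 0.567) = 112.
From dy/dt = 0: 0.0178·112 - 0.308 = 0.0366z*, so z* = 1.68/0.0366 = 45.9.

x* ≈ 112, y* ≈ 17.6, z* ≈ 45.9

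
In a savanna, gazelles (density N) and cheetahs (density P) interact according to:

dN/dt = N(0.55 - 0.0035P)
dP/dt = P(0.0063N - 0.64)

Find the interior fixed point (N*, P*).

Set dP/dt = 0 with P > 0: 0.0063N - 0.64 = 0, so N* = 0.64/0.0063 = 102.
Set dN/dt = 0 with N > 0: 0.55 - 0.0035P = 0, so P* = 0.55/0.0035 = 157.

N* ≈ 102, P* ≈ 157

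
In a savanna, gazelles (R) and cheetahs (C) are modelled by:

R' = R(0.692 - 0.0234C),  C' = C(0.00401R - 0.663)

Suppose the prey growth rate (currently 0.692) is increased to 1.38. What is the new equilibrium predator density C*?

At the interior fixed point, setting dR/dt = 0 with R > 0 fixes C* = (prey growth rate)/(RC coefficient) — independent of the other coefficients.
With the change, C* = 1.38/0.0234 = 59; it rises from 29.6.

C* ≈ 59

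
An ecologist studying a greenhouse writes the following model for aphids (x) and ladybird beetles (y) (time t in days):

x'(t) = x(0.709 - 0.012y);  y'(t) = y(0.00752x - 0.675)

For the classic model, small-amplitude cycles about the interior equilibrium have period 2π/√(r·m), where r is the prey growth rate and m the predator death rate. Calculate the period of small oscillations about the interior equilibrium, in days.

Here r = 0.709 and m = 0.675, so r·m = 0.479.
ω = √0.479 = 0.692 per day, hence T = 2π/ω ≈ 9.08 days.

T ≈ 9.08 days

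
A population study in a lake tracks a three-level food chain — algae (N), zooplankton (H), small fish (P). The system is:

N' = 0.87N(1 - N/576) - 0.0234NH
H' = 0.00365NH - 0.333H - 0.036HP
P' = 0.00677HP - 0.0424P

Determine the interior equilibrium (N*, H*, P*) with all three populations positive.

From dP/dt = 0: 0.00677H* = 0.0424, so H* = 6.26.
From dN/dt = 0: 0.87(1 - N*/576) = 0.0234·6.26, giving N* = 576·(1 - 0.168) = 479.
From dH/dt = 0: 0.00365·479 - 0.333 = 0.036P*, so P* = 1.42/0.036 = 39.3.

N* ≈ 479, H* ≈ 6.26, P* ≈ 39.3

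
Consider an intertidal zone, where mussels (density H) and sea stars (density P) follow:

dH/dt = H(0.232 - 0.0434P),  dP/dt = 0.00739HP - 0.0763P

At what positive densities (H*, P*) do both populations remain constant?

Set dP/dt = 0 with P > 0: 0.00739H - 0.0763 = 0, so H* = 0.0763/0.00739 = 10.3.
Set dH/dt = 0 with H > 0: 0.232 - 0.0434P = 0, so P* = 0.232/0.0434 = 5.35.

H* ≈ 10.3, P* ≈ 5.35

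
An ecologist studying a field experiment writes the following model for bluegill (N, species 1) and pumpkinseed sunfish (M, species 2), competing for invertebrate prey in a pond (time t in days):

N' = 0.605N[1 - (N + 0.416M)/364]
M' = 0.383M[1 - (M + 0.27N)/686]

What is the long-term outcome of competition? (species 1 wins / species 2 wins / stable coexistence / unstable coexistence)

Compare the nullcline intercepts: K1/α12 = 364/0.416 = 875 > K2 = 686; K2/α21 = 686/0.27 = 2540 > K1 = 364.
Since both inequalities hold, each species can invade when rare, so the interior equilibrium is stable.

stable coexistence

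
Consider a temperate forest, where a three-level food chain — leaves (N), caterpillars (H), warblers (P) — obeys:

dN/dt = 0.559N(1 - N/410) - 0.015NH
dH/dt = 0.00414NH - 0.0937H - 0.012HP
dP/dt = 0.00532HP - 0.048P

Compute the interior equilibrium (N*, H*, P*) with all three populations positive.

From dP/dt = 0: 0.00532H* = 0.048, so H* = 9.02.
From dN/dt = 0: 0.559(1 - N*/410) = 0.015·9.02, giving N* = 410·(1 - 0.242) = 311.
From dH/dt = 0: 0.00414·311 - 0.0937 = 0.012P*, so P* = 1.19/0.012 = 99.4.

N* ≈ 311, H* ≈ 9.02, P* ≈ 99.4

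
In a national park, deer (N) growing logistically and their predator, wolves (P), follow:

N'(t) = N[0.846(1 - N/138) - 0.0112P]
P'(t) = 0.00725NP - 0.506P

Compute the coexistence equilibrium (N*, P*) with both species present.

N* ≈ 69.8, P* ≈ 37.3

From dP/dt = 0 with P > 0: 0.00725N* = 0.506, so N* = 69.8.
Substitute into dN/dt = 0: 0.846(1 - 69.8/138) = 0.0112P*.
The bracket is 0.494, giving P* = 0.418/0.0112 = 37.3.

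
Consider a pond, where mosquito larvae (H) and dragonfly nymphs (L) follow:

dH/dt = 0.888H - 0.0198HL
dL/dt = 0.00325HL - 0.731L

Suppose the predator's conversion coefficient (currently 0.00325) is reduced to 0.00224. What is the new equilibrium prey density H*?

H* ≈ 326

At the interior fixed point, setting dL/dt = 0 with L > 0 fixes H* = (predator death rate)/(HL coefficient) — independent of the other coefficients.
With the change, H* = 0.731/0.00224 = 326; it rises from 225.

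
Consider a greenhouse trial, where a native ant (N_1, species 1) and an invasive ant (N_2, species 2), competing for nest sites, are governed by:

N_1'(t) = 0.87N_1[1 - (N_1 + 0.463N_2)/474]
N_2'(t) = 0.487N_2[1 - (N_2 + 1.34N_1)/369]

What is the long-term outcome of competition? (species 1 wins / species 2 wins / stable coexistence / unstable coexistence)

species 1 excludes species 2

Compare the nullcline intercepts: K1/α12 = 474/0.463 = 1020 > K2 = 369; K2/α21 = 369/1.34 = 275 < K1 = 474.
Since the inequalities point opposite ways, species 1 can invade but species 2 cannot.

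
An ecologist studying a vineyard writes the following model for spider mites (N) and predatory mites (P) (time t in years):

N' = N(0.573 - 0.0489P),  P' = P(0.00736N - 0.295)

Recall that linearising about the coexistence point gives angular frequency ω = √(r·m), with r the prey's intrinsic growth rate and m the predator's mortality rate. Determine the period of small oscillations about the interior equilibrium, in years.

Here r = 0.573 and m = 0.295, so r·m = 0.169.
ω = √0.169 = 0.411 per year, hence T = 2π/ω ≈ 15.3 years.

T ≈ 15.3 years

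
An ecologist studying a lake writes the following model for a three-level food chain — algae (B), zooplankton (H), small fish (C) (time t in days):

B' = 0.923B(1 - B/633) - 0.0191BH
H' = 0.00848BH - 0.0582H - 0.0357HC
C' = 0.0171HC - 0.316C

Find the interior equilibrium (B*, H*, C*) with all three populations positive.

From dC/dt = 0: 0.0171H* = 0.316, so H* = 18.5.
From dB/dt = 0: 0.923(1 - B*/633) = 0.0191·18.5, giving B* = 633·(1 - 0.382) = 391.
From dH/dt = 0: 0.00848·391 - 0.0582 = 0.0357C*, so C* = 3.26/0.0357 = 91.2.

B* ≈ 391, H* ≈ 18.5, C* ≈ 91.2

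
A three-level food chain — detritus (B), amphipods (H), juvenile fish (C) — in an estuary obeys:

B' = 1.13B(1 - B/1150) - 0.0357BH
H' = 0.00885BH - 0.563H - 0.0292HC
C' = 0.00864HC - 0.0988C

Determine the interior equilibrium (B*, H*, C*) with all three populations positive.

B* ≈ 735, H* ≈ 11.4, C* ≈ 203

From dC/dt = 0: 0.00864H* = 0.0988, so H* = 11.4.
From dB/dt = 0: 1.13(1 - B*/1150) = 0.0357·11.4, giving B* = 1150·(1 - 0.361) = 735.
From dH/dt = 0: 0.00885·735 - 0.563 = 0.0292C*, so C* = 5.94/0.0292 = 203.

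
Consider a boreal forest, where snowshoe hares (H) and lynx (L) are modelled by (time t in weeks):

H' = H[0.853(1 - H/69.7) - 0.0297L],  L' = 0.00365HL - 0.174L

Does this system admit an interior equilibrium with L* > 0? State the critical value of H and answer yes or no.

Threshold H = 47.7; K > 47.7, so yes, the predator persists.

The predator equation gives dL/dt > 0 only when H > 0.174/0.00365 = 47.7.
Without the predator, H → K = 69.7. Since 69.7 > 47.7, the predator can invade and persist.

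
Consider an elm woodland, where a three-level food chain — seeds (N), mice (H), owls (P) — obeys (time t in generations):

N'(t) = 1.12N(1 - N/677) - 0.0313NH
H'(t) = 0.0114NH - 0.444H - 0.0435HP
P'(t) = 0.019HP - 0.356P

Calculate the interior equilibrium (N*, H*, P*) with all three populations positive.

N* ≈ 323, H* ≈ 18.7, P* ≈ 74.3

From dP/dt = 0: 0.019H* = 0.356, so H* = 18.7.
From dN/dt = 0: 1.12(1 - N*/677) = 0.0313·18.7, giving N* = 677·(1 - 0.524) = 323.
From dH/dt = 0: 0.0114·323 - 0.444 = 0.0435P*, so P* = 3.23/0.0435 = 74.3.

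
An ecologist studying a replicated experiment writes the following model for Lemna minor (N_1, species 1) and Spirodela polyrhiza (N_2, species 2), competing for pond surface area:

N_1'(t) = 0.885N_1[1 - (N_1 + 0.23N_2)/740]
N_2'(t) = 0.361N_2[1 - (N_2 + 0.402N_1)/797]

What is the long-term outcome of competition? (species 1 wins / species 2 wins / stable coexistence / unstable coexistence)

stable coexistence

Compare the nullcline intercepts: K1/α12 = 740/0.23 = 3220 > K2 = 797; K2/α21 = 797/0.402 = 1980 > K1 = 740.
Since both inequalities hold, each species can invade when rare, so the interior equilibrium is stable.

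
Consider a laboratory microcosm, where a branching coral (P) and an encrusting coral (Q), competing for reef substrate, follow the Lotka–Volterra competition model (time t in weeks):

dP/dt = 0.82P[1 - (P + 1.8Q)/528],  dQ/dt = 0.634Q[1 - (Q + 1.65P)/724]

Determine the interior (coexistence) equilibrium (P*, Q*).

P* ≈ 394, Q* ≈ 74.7

Setting both brackets to zero gives the nullclines P + 1.8Q = 528 and 1.65P + Q = 724.
Substituting Q = 724 - 1.65P into the first: P(1 - 1.8·1.65) = 528 - 1.8·724.
So P* = -775/-1.97 = 394, and then Q* = 724 - 1.65·394 = 74.7.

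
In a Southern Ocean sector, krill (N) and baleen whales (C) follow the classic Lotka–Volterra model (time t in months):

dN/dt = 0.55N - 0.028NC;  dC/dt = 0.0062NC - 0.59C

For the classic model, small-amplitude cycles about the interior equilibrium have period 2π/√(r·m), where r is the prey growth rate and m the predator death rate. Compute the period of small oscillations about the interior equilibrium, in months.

Here r = 0.55 and m = 0.59, so r·m = 0.325.
ω = √0.325 = 0.57 per month, hence T = 2π/ω ≈ 11 months.

T ≈ 11 months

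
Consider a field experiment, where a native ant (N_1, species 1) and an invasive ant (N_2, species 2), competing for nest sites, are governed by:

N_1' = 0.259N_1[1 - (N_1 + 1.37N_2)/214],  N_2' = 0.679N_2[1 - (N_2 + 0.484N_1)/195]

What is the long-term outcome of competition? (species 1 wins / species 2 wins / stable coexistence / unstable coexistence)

Compare the nullcline intercepts: K1/α12 = 214/1.37 = 156 < K2 = 195; K2/α21 = 195/0.484 = 403 > K1 = 214.
Since the inequalities point opposite ways, species 2 can invade but species 1 cannot.

species 2 excludes species 1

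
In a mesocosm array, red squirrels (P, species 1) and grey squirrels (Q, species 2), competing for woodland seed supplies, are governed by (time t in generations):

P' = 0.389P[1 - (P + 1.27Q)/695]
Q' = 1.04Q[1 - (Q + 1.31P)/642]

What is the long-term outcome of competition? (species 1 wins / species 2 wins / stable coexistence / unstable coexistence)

Compare the nullcline intercepts: K1/α12 = 695/1.27 = 547 < K2 = 642; K2/α21 = 642/1.31 = 490 < K1 = 695.
Since both are reversed, neither can invade when rare; the interior point is a saddle.

unstable coexistence (outcome depends on initial conditions)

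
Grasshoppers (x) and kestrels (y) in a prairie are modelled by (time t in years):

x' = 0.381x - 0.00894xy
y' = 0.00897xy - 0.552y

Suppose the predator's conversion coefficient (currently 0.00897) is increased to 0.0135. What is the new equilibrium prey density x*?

At the interior fixed point, setting dy/dt = 0 with y > 0 fixes x* = (predator death rate)/(xy coefficient) — independent of the other coefficients.
With the change, x* = 0.552/0.0135 = 40.9; it falls from 61.5.

x* ≈ 40.9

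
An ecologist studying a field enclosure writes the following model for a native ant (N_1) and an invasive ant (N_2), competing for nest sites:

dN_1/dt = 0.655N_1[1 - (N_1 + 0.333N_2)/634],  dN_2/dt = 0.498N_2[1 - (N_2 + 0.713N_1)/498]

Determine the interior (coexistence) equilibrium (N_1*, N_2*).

N_1* ≈ 614, N_2* ≈ 60.3

Setting both brackets to zero gives the nullclines N_1 + 0.333N_2 = 634 and 0.713N_1 + N_2 = 498.
Substituting N_2 = 498 - 0.713N_1 into the first: N_1(1 - 0.333·0.713) = 634 - 0.333·498.
So N_1* = 468/0.763 = 614, and then N_2* = 498 - 0.713·614 = 60.3.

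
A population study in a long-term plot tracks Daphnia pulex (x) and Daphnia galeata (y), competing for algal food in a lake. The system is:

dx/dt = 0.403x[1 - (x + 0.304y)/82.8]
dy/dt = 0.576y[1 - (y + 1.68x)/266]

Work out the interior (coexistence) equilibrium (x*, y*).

x* ≈ 3.96, y* ≈ 259

Setting both brackets to zero gives the nullclines x + 0.304y = 82.8 and 1.68x + y = 266.
Substituting y = 266 - 1.68x into the first: x(1 - 0.304·1.68) = 82.8 - 0.304·266.
So x* = 1.94/0.489 = 3.96, and then y* = 266 - 1.68·3.96 = 259.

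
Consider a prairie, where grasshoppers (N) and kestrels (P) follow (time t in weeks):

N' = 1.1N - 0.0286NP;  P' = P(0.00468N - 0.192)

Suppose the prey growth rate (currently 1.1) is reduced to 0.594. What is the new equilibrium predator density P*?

P* ≈ 20.8

At the interior fixed point, setting dN/dt = 0 with N > 0 fixes P* = (prey growth rate)/(NP coefficient) — independent of the other coefficients.
With the change, P* = 0.594/0.0286 = 20.8; it falls from 38.5.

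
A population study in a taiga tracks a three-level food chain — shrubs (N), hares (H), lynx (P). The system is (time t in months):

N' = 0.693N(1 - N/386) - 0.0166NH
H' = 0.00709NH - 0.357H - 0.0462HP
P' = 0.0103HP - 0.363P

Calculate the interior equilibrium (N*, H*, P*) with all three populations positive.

From dP/dt = 0: 0.0103H* = 0.363, so H* = 35.2.
From dN/dt = 0: 0.693(1 - N*/386) = 0.0166·35.2, giving N* = 386·(1 - 0.844) = 60.1.
From dH/dt = 0: 0.00709·60.1 - 0.357 = 0.0462P*, so P* = 0.0694/0.0462 = 1.5.

N* ≈ 60.1, H* ≈ 35.2, P* ≈ 1.5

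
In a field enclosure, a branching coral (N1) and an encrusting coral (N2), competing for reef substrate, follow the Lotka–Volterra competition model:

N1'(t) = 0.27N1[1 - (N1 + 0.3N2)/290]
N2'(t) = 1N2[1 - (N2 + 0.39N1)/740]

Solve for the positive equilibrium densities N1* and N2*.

Setting both brackets to zero gives the nullclines N1 + 0.3N2 = 290 and 0.39N1 + N2 = 740.
Substituting N2 = 740 - 0.39N1 into the first: N1(1 - 0.3·0.39) = 290 - 0.3·740.
So N1* = 68/0.883 = 77, and then N2* = 740 - 0.39·77 = 710.

N1* ≈ 77, N2* ≈ 710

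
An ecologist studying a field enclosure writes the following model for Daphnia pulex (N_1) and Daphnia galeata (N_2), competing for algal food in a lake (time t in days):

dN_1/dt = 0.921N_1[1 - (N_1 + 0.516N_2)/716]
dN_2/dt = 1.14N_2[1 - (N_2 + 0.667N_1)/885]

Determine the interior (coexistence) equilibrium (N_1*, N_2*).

N_1* ≈ 395, N_2* ≈ 621

Setting both brackets to zero gives the nullclines N_1 + 0.516N_2 = 716 and 0.667N_1 + N_2 = 885.
Substituting N_2 = 885 - 0.667N_1 into the first: N_1(1 - 0.516·0.667) = 716 - 0.516·885.
So N_1* = 259/0.656 = 395, and then N_2* = 885 - 0.667·395 = 621.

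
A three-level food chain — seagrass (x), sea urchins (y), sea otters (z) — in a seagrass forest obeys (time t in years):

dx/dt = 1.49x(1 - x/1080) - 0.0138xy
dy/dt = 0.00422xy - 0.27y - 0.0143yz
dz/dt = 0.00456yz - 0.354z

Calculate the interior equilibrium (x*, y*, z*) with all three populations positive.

x* ≈ 303, y* ≈ 77.6, z* ≈ 70.7

From dz/dt = 0: 0.00456y* = 0.354, so y* = 77.6.
From dx/dt = 0: 1.49(1 - x*/1080) = 0.0138·77.6, giving x* = 1080·(1 - 0.719) = 303.
From dy/dt = 0: 0.00422·303 - 0.27 = 0.0143z*, so z* = 1.01/0.0143 = 70.7.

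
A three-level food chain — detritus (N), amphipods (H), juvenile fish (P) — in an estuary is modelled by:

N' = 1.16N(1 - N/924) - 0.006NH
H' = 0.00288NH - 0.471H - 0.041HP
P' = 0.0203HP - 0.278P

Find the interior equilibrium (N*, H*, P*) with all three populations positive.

From dP/dt = 0: 0.0203H* = 0.278, so H* = 13.7.
From dN/dt = 0: 1.16(1 - N*/924) = 0.006·13.7, giving N* = 924·(1 - 0.0708) = 859.
From dH/dt = 0: 0.00288·859 - 0.471 = 0.041P*, so P* = 2/0.041 = 48.8.

N* ≈ 859, H* ≈ 13.7, P* ≈ 48.8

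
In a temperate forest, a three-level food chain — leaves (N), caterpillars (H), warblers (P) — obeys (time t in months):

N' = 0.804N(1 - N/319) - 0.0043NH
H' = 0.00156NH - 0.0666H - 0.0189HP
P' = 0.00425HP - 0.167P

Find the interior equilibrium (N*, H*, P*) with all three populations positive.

From dP/dt = 0: 0.00425H* = 0.167, so H* = 39.3.
From dN/dt = 0: 0.804(1 - N*/319) = 0.0043·39.3, giving N* = 319·(1 - 0.21) = 252.
From dH/dt = 0: 0.00156·252 - 0.0666 = 0.0189P*, so P* = 0.326/0.0189 = 17.3.

N* ≈ 252, H* ≈ 39.3, P* ≈ 17.3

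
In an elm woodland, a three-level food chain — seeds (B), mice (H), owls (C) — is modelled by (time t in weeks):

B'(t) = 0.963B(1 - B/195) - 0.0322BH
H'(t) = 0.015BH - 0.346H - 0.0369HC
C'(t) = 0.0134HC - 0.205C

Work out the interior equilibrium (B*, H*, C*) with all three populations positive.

B* ≈ 95.2, H* ≈ 15.3, C* ≈ 29.3

From dC/dt = 0: 0.0134H* = 0.205, so H* = 15.3.
From dB/dt = 0: 0.963(1 - B*/195) = 0.0322·15.3, giving B* = 195·(1 - 0.512) = 95.2.
From dH/dt = 0: 0.015·95.2 - 0.346 = 0.0369C*, so C* = 1.08/0.0369 = 29.3.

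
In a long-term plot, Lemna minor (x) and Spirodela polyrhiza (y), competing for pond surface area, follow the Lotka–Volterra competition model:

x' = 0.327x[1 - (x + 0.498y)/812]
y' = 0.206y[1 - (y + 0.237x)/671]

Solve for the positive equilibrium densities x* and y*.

Setting both brackets to zero gives the nullclines x + 0.498y = 812 and 0.237x + y = 671.
Substituting y = 671 - 0.237x into the first: x(1 - 0.498·0.237) = 812 - 0.498·671.
So x* = 478/0.882 = 542, and then y* = 671 - 0.237·542 = 543.

x* ≈ 542, y* ≈ 543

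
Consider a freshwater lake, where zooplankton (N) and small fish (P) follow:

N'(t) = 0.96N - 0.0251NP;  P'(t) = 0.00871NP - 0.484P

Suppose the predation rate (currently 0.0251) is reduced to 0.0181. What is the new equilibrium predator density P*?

P* ≈ 53

At the interior fixed point, setting dN/dt = 0 with N > 0 fixes P* = (prey growth rate)/(NP coefficient) — independent of the other coefficients.
With the change, P* = 0.96/0.0181 = 53; it rises from 38.2.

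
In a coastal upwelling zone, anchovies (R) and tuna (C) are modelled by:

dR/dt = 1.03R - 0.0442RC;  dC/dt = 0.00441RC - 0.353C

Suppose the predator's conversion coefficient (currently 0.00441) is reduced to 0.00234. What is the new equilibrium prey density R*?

R* ≈ 151

At the interior fixed point, setting dC/dt = 0 with C > 0 fixes R* = (predator death rate)/(RC coefficient) — independent of the other coefficients.
With the change, R* = 0.353/0.00234 = 151; it rises from 80.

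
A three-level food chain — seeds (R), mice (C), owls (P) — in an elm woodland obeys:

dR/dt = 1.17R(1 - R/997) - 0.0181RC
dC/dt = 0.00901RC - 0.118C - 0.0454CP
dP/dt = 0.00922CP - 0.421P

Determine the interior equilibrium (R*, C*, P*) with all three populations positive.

R* ≈ 293, C* ≈ 45.7, P* ≈ 55.5

From dP/dt = 0: 0.00922C* = 0.421, so C* = 45.7.
From dR/dt = 0: 1.17(1 - R*/997) = 0.0181·45.7, giving R* = 997·(1 - 0.706) = 293.
From dC/dt = 0: 0.00901·293 - 0.118 = 0.0454P*, so P* = 2.52/0.0454 = 55.5.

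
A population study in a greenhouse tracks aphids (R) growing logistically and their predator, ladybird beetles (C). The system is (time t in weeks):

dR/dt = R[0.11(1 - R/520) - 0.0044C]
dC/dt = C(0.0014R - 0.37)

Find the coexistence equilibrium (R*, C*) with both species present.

R* ≈ 264, C* ≈ 12.3

From dC/dt = 0 with C > 0: 0.0014R* = 0.37, so R* = 264.
Substitute into dR/dt = 0: 0.11(1 - 264/520) = 0.0044C*.
The bracket is 0.492, giving C* = 0.0541/0.0044 = 12.3.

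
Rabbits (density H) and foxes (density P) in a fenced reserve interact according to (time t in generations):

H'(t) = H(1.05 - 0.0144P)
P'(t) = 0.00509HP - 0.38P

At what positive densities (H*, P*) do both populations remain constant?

H* ≈ 74.7, P* ≈ 72.9

Set dP/dt = 0 with P > 0: 0.00509H - 0.38 = 0, so H* = 0.38/0.00509 = 74.7.
Set dH/dt = 0 with H > 0: 1.05 - 0.0144P = 0, so P* = 1.05/0.0144 = 72.9.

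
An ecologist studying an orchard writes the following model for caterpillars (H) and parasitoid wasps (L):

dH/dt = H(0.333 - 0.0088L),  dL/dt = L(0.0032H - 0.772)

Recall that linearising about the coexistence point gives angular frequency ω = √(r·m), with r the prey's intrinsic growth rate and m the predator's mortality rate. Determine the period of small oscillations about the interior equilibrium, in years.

T ≈ 12.4 years

Here r = 0.333 and m = 0.772, so r·m = 0.257.
ω = √0.257 = 0.507 per year, hence T = 2π/ω ≈ 12.4 years.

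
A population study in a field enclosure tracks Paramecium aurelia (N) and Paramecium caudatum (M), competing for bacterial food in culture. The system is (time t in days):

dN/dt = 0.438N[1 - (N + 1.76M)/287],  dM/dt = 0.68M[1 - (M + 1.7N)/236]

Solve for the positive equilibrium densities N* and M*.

N* ≈ 64.4, M* ≈ 126

Setting both brackets to zero gives the nullclines N + 1.76M = 287 and 1.7N + M = 236.
Substituting M = 236 - 1.7N into the first: N(1 - 1.76·1.7) = 287 - 1.76·236.
So N* = -128/-1.99 = 64.4, and then M* = 236 - 1.7·64.4 = 126.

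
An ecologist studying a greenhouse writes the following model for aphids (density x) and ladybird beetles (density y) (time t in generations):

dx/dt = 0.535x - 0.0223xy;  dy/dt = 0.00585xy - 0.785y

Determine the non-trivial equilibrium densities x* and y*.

x* ≈ 134, y* ≈ 24

Set dy/dt = 0 with y > 0: 0.00585x - 0.785 = 0, so x* = 0.785/0.00585 = 134.
Set dx/dt = 0 with x > 0: 0.535 - 0.0223y = 0, so y* = 0.535/0.0223 = 24.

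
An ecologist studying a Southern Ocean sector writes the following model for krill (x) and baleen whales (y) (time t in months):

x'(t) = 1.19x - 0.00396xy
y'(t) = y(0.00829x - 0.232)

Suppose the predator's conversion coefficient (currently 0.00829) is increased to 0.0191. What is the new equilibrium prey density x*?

At the interior fixed point, setting dy/dt = 0 with y > 0 fixes x* = (predator death rate)/(xy coefficient) — independent of the other coefficients.
With the change, x* = 0.232/0.0191 = 12.1; it falls from 28.

x* ≈ 12.1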